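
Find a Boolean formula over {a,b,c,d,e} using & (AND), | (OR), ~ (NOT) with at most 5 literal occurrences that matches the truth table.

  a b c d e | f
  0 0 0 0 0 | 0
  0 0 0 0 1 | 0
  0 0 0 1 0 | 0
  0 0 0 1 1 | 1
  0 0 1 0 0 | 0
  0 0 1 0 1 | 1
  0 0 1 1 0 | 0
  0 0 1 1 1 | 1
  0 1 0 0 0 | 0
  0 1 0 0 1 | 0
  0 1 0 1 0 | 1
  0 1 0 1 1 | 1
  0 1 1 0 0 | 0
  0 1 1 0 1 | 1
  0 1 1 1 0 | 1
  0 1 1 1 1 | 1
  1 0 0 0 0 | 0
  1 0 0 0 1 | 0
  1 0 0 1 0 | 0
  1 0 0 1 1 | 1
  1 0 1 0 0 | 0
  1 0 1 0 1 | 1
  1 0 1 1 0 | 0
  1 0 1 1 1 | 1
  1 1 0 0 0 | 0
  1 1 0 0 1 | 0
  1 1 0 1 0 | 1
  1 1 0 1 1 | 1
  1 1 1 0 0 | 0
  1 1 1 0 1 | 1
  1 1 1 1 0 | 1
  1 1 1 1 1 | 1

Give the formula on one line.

(((d & b) | e) & (d | c))

  (d & b) = 00000000001100110000000000110011
  ((d & b) | e) = 01010101011101110101010101110111
  (d | c) = 00111111001111110011111100111111
  (((d & b) | e) & (d | c)) = 00010101001101110001010100110111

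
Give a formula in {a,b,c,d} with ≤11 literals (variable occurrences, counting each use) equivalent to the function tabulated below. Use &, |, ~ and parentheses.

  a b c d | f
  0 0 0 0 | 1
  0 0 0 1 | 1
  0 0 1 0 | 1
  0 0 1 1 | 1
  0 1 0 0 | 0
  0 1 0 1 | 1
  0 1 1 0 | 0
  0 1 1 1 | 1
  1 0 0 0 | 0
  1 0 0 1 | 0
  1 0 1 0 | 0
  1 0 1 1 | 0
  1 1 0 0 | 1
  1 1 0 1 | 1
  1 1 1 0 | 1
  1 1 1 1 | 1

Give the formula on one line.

(((a | ~b) & (b | ~a)) | ((a | d) & (~a | b)))

  ~b = 1111000011110000
  (a | ~b) = 1111000011111111
  ~a = 1111111100000000
  (b | ~a) = 1111111100001111
  ((a | ~b) & (b | ~a)) = 1111000000001111
  (a | d) = 0101010111111111
  (~a | b) = 1111111100001111
  ((a | d) & (~a | b)) = 0101010100001111
  (((a | ~b) & (b | ~a)) | ((a | d) & (~a | b))) = 1111010100001111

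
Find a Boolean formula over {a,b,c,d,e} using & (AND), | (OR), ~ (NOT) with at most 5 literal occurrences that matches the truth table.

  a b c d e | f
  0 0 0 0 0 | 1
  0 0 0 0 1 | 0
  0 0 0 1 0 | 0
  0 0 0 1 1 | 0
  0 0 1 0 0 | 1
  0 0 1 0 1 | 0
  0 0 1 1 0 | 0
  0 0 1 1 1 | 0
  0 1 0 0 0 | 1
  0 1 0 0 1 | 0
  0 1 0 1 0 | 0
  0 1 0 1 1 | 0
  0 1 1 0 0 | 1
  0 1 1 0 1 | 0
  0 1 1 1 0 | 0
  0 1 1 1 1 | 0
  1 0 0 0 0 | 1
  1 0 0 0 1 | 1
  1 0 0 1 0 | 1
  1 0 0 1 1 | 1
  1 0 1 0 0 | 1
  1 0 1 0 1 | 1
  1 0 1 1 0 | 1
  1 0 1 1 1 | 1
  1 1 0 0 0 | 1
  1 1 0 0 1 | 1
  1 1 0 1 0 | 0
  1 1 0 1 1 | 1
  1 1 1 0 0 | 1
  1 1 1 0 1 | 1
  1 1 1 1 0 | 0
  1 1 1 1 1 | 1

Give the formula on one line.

(((e | ~b) & a) | (~d & ~e))

  ~b = 11111111000000001111111100000000
  (e | ~b) = 11111111010101011111111101010101
  ((e | ~b) & a) = 00000000000000001111111101010101
  ~d = 11001100110011001100110011001100
  ~e = 10101010101010101010101010101010
  (~d & ~e) = 10001000100010001000100010001000
  (((e | ~b) & a) | (~d & ~e)) = 10001000100010001111111111011101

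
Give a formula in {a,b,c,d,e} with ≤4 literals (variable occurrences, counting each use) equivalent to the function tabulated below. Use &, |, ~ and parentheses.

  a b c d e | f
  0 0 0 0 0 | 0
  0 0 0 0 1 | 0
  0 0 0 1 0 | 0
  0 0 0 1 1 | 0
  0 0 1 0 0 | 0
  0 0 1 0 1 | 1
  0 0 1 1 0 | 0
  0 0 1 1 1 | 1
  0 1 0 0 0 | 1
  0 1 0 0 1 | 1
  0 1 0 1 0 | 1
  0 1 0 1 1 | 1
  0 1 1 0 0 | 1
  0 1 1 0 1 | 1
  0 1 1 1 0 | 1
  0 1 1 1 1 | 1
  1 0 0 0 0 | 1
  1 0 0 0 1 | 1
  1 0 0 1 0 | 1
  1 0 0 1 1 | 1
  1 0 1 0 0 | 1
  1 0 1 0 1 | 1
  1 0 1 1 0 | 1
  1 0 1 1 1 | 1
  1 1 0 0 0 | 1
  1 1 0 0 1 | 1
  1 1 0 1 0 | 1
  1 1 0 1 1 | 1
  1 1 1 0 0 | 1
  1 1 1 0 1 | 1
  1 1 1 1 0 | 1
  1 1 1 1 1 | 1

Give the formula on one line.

((e & c) | (a | b))

  (e & c) = 00000101000001010000010100000101
  (a | b) = 00000000111111111111111111111111
  ((e & c) | (a | b)) = 00000101111111111111111111111111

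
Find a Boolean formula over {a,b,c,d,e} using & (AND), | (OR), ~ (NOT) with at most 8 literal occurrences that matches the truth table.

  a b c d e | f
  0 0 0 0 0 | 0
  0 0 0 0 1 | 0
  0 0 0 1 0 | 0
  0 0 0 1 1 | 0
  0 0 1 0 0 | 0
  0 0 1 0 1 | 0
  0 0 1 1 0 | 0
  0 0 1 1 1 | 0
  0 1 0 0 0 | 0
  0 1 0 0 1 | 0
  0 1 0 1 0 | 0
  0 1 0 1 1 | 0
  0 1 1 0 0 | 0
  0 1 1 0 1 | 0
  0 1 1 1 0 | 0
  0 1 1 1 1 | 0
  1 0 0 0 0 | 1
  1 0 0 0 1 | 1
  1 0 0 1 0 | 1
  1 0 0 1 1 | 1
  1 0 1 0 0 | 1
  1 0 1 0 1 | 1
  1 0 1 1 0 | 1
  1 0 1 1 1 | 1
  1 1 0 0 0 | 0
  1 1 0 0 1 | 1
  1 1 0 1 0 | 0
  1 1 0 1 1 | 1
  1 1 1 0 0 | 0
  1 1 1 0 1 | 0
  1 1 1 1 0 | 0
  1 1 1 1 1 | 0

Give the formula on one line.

(((~c & (~b | e)) | ~b) & a)

  ~c = 11110000111100001111000011110000
  ~b = 11111111000000001111111100000000
  (~b | e) = 11111111010101011111111101010101
  (~c & (~b | e)) = 11110000010100001111000001010000
  ((~c & (~b | e)) | ~b) = 11111111010100001111111101010000
  (((~c & (~b | e)) | ~b) & a) = 00000000000000001111111101010000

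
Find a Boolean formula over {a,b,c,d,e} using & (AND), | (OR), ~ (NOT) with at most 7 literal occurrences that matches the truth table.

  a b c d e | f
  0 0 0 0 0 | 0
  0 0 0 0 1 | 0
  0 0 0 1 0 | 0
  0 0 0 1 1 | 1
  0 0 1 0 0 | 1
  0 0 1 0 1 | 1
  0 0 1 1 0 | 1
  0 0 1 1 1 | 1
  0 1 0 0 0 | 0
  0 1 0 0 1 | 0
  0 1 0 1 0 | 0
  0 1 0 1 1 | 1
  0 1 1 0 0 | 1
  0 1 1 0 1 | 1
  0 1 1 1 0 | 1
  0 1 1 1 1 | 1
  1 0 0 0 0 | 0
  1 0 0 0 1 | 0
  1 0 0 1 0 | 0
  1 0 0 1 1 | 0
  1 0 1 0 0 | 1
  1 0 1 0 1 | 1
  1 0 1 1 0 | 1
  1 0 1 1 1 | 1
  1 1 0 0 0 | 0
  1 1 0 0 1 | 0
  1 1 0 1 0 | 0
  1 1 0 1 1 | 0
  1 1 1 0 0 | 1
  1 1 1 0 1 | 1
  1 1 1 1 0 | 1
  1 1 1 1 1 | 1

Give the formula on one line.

(c | (d & (e & ~a)))

  ~a = 11111111111111110000000000000000
  (e & ~a) = 01010101010101010000000000000000
  (d & (e & ~a)) = 00010001000100010000000000000000
  (c | (d & (e & ~a))) = 00011111000111110000111100001111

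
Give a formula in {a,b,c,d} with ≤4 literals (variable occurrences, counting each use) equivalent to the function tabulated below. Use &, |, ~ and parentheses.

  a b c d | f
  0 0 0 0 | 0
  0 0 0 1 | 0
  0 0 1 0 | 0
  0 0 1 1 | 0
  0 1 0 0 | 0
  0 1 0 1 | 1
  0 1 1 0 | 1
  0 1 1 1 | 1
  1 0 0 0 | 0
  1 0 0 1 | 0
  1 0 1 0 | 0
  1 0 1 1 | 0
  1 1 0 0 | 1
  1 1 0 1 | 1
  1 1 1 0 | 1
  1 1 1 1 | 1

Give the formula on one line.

  (c | a) = 0011001111111111
  (d | (c | a)) = 0111011111111111
  ((d | (c | a)) & b) = 0000011100001111

((d | (c | a)) & b)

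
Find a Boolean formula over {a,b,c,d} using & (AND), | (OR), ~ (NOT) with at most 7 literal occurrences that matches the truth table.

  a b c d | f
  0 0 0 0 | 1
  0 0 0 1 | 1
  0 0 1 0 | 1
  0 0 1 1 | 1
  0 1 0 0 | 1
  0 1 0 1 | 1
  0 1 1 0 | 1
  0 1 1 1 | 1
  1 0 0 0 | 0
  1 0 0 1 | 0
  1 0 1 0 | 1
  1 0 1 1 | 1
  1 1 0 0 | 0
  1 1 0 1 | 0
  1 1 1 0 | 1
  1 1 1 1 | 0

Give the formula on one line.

(((a & c) & ((~d | ~b) | ~c)) | ~a)

  (a & c) = 0000000000110011
  ~d = 1010101010101010
  ~b = 1111000011110000
  (~d | ~b) = 1111101011111010
  ~c = 1100110011001100
  ((~d | ~b) | ~c) = 1111111011111110
  ((a & c) & ((~d | ~b) | ~c)) = 0000000000110010
  ~a = 1111111100000000
  (((a & c) & ((~d | ~b) | ~c)) | ~a) = 1111111100110010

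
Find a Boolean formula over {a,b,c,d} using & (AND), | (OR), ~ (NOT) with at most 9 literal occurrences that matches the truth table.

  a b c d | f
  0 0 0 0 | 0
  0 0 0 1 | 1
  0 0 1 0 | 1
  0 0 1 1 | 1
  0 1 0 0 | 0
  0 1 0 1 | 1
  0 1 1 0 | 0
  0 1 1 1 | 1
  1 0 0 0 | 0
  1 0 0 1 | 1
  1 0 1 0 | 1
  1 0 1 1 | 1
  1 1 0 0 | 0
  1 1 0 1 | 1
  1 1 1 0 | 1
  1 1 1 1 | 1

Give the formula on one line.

((d | (((~a & ~b) & ~d) | a)) & (c | ((~b & c) | d)))

  ~a = 1111111100000000
  ~b = 1111000011110000
  (~a & ~b) = 1111000000000000
  ~d = 1010101010101010
  ((~a & ~b) & ~d) = 1010000000000000
  (((~a & ~b) & ~d) | a) = 1010000011111111
  (d | (((~a & ~b) & ~d) | a)) = 1111010111111111
  (~b & c) = 0011000000110000
  ((~b & c) | d) = 0111010101110101
  (c | ((~b & c) | d)) = 0111011101110111
  ((d | (((~a & ~b) & ~d) | a)) & (c | ((~b & c) | d))) = 0111010101110111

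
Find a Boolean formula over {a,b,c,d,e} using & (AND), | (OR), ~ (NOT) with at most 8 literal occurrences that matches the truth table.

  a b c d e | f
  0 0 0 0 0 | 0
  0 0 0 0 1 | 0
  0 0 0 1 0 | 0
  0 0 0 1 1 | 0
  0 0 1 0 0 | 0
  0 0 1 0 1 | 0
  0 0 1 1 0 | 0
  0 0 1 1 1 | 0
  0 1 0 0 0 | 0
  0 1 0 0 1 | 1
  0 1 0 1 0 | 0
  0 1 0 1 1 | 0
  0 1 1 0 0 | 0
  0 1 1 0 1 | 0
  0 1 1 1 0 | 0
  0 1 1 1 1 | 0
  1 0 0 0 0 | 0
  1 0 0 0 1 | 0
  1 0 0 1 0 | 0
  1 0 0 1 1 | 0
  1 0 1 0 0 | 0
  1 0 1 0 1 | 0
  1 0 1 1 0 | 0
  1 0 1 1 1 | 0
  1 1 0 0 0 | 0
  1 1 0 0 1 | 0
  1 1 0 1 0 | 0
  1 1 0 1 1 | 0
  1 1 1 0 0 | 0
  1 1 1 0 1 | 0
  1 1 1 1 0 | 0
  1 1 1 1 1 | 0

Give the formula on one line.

  ~c = 11110000111100001111000011110000
  ~d = 11001100110011001100110011001100
  (~d | a) = 11001100110011001111111111111111
  (~c | (~d | a)) = 11111100111111001111111111111111
  ((~c | (~d | a)) & e) = 01010100010101000101010101010101
  ~a = 11111111111111110000000000000000
  (~d & ~a) = 11001100110011000000000000000000
  (~c & b) = 00000000111100000000000011110000
  ((~d & ~a) & (~c & b)) = 00000000110000000000000000000000
  (((~c | (~d | a)) & e) & ((~d & ~a) & (~c & b))) = 00000000010000000000000000000000

(((~c | (~d | a)) & e) & ((~d & ~a) & (~c & b)))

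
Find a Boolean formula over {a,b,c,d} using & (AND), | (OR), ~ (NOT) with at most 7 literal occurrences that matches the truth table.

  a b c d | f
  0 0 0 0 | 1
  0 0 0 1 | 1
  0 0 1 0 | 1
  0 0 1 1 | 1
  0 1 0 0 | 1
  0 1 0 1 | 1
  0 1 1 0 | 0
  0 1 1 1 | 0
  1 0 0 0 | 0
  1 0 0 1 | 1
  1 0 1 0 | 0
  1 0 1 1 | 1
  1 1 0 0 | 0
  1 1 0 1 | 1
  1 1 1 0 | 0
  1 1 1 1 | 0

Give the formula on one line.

((~b | ~c) & (~a | d))

  ~b = 1111000011110000
  ~c = 1100110011001100
  (~b | ~c) = 1111110011111100
  ~a = 1111111100000000
  (~a | d) = 1111111101010101
  ((~b | ~c) & (~a | d)) = 1111110001010100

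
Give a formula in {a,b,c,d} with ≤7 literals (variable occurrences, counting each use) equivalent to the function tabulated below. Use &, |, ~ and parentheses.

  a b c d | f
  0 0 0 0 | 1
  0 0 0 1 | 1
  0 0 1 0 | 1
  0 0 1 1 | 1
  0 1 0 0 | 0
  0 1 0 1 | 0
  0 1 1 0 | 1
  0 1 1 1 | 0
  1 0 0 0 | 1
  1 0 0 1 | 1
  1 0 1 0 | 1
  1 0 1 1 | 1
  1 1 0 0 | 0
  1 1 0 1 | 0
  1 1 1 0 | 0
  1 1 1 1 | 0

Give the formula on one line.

  ~b = 1111000011110000
  ~a = 1111111100000000
  (c & ~a) = 0011001100000000
  ~d = 1010101010101010
  ((c & ~a) & ~d) = 0010001000000000
  (~b | ((c & ~a) & ~d)) = 1111001011110000

(~b | ((c & ~a) & ~d))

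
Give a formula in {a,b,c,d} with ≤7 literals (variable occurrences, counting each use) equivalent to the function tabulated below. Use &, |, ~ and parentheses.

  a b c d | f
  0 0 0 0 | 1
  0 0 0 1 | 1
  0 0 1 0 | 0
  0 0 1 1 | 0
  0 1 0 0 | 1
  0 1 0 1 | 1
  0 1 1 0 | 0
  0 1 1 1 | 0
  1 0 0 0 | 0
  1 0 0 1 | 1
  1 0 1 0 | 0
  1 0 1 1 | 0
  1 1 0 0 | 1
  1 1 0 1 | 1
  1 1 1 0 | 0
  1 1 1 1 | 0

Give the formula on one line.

(~c & ((~a | b) | d))

  ~c = 1100110011001100
  ~a = 1111111100000000
  (~a | b) = 1111111100001111
  ((~a | b) | d) = 1111111101011111
  (~c & ((~a | b) | d)) = 1100110001001100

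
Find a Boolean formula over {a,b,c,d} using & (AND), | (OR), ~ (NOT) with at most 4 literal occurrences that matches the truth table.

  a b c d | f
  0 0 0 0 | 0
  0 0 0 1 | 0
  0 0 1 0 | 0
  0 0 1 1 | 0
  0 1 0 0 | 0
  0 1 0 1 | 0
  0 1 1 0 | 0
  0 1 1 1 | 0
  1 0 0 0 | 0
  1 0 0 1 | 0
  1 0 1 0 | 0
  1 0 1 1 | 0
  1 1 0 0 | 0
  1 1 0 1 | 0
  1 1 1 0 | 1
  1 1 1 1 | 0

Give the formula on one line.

((b & (a & ~d)) & c)

  ~d = 1010101010101010
  (a & ~d) = 0000000010101010
  (b & (a & ~d)) = 0000000000001010
  ((b & (a & ~d)) & c) = 0000000000000010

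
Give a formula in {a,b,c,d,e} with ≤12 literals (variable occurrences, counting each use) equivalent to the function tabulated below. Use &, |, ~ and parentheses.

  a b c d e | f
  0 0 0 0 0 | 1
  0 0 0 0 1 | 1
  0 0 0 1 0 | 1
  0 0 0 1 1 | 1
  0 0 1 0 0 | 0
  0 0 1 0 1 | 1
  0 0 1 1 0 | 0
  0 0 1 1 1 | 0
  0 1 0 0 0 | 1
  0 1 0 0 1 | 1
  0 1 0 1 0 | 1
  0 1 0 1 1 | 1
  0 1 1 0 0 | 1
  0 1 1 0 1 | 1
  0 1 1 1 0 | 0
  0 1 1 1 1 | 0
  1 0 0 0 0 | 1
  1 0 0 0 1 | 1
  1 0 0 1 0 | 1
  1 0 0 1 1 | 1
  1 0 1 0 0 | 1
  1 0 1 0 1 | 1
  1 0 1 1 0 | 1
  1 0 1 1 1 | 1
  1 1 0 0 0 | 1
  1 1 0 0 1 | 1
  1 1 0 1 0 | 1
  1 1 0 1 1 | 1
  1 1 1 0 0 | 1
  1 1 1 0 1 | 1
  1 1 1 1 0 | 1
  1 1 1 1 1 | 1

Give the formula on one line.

  ~d = 11001100110011001100110011001100
  ~e = 10101010101010101010101010101010
  ~b = 11111111000000001111111100000000
  (~e & ~b) = 10101010000000001010101000000000
  (~d | (~e & ~b)) = 11101110110011001110111011001100
  (b | e) = 01010101111111110101010111111111
  ((~d | (~e & ~b)) & (b | e)) = 01000100110011000100010011001100
  ~c = 11110000111100001111000011110000
  (b & a) = 00000000000000000000000011111111
  (~c | (b & a)) = 11110000111100001111000011111111
  (a | (~c | (b & a))) = 11110000111100001111111111111111
  (((~d | (~e & ~b)) & (b | e)) | (a | (~c | (b & a)))) = 11110100111111001111111111111111

(((~d | (~e & ~b)) & (b | e)) | (a | (~c | (b & a))))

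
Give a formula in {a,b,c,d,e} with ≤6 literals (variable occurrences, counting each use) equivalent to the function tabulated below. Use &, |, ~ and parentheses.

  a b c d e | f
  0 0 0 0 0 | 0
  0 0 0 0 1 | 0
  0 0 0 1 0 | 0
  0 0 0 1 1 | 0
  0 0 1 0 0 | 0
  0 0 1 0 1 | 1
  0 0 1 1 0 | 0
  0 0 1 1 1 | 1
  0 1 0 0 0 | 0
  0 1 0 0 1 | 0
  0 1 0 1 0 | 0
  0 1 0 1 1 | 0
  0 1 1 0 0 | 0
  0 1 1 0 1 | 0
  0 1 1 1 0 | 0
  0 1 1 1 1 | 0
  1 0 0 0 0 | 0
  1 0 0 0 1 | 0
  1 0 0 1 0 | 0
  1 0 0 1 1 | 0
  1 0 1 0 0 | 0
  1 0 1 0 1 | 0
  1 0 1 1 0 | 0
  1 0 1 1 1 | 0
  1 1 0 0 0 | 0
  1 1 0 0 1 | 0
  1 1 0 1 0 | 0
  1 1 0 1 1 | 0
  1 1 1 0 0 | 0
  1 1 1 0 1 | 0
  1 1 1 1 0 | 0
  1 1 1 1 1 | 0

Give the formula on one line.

  (c & e) = 00000101000001010000010100000101
  ~a = 11111111111111110000000000000000
  ((c & e) & ~a) = 00000101000001010000000000000000
  ~b = 11111111000000001111111100000000
  (((c & e) & ~a) & ~b) = 00000101000000000000000000000000

(((c & e) & ~a) & ~b)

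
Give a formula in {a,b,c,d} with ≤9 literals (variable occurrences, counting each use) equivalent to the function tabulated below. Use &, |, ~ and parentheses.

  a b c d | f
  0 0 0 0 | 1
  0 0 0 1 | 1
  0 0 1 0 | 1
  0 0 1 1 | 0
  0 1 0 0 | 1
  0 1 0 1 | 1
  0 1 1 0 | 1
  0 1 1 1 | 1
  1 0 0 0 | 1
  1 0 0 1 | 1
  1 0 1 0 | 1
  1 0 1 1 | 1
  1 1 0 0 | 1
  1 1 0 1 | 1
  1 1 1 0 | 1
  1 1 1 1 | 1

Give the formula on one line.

  ~d = 1010101010101010
  ~a = 1111111100000000
  (~d & ~a) = 1010101000000000
  ~c = 1100110011001100
  ((~d & ~a) | ~c) = 1110111011001100
  (((~d & ~a) | ~c) | a) = 1110111011111111
  (a & d) = 0000000001010101
  (b | ~c) = 1100111111001111
  ((a & d) | (b | ~c)) = 1100111111011111
  ((((~d & ~a) | ~c) | a) | ((a & d) | (b | ~c))) = 1110111111111111

((((~d & ~a) | ~c) | a) | ((a & d) | (b | ~c)))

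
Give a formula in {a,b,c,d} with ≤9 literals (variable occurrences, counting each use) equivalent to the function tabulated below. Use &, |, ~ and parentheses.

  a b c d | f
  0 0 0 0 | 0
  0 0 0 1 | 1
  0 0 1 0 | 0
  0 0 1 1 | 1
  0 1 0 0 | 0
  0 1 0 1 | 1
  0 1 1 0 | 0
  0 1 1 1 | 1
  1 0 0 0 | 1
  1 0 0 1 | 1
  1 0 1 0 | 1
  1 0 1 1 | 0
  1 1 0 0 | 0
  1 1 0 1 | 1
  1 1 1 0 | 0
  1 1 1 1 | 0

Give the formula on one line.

((d & (~c | ~a)) | (~b & (a & ~d)))

  ~c = 1100110011001100
  ~a = 1111111100000000
  (~c | ~a) = 1111111111001100
  (d & (~c | ~a)) = 0101010101000100
  ~b = 1111000011110000
  ~d = 1010101010101010
  (a & ~d) = 0000000010101010
  (~b & (a & ~d)) = 0000000010100000
  ((d & (~c | ~a)) | (~b & (a & ~d))) = 0101010111100100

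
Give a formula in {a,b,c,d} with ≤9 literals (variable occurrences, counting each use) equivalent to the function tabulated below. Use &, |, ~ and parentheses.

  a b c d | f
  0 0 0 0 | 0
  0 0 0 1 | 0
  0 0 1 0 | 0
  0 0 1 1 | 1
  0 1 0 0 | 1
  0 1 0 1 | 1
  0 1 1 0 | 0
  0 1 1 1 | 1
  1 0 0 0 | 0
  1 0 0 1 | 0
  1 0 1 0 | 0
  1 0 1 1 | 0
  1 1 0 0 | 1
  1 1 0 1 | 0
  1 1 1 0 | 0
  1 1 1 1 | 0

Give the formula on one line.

  ~a = 1111111100000000
  (c & ~a) = 0011001100000000
  (d | a) = 0101010111111111
  ((c & ~a) & (d | a)) = 0001000100000000
  ~c = 1100110011001100
  (b & ~c) = 0000110000001100
  (((c & ~a) & (d | a)) | (b & ~c)) = 0001110100001100
  (~a | c) = 1111111100110011
  ~d = 1010101010101010
  ((~a | c) | ~d) = 1111111110111011
  ((((c & ~a) & (d | a)) | (b & ~c)) & ((~a | c) | ~d)) = 0001110100001000

((((c & ~a) & (d | a)) | (b & ~c)) & ((~a | c) | ~d))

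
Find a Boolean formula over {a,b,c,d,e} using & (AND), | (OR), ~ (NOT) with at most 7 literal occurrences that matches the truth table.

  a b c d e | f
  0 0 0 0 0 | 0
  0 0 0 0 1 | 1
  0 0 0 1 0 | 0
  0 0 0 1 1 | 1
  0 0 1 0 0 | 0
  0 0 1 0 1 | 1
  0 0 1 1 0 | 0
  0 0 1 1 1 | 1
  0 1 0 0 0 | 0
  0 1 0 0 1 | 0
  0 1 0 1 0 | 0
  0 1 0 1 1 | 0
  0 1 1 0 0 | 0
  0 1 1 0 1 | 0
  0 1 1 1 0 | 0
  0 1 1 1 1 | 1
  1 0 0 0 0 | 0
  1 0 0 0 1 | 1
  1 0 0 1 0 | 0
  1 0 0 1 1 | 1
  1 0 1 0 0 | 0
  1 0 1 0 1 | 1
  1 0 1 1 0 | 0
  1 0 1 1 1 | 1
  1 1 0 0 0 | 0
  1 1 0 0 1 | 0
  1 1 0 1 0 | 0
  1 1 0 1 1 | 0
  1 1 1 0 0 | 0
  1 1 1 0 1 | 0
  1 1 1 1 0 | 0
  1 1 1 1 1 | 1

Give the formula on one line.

(e & (((~e | d) & c) | ~b))

  ~e = 10101010101010101010101010101010
  (~e | d) = 10111011101110111011101110111011
  ((~e | d) & c) = 00001011000010110000101100001011
  ~b = 11111111000000001111111100000000
  (((~e | d) & c) | ~b) = 11111111000010111111111100001011
  (e & (((~e | d) & c) | ~b)) = 01010101000000010101010100000001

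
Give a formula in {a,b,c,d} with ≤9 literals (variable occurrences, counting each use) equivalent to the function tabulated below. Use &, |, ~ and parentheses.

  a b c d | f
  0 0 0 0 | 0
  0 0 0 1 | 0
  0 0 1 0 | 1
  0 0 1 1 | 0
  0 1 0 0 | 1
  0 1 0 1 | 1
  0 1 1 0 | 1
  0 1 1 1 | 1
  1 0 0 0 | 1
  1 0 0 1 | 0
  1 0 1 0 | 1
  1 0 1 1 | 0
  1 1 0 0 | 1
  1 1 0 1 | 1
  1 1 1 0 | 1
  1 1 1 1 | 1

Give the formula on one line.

  ~b = 1111000011110000
  (c | ~b) = 1111001111110011
  (a | c) = 0011001111111111
  ((c | ~b) & (a | c)) = 0011001111110011
  (((c | ~b) & (a | c)) | a) = 0011001111111111
  ~d = 1010101010101010
  (~d | b) = 1010111110101111
  ((((c | ~b) & (a | c)) | a) & (~d | b)) = 0010001110101111
  (((((c | ~b) & (a | c)) | a) & (~d | b)) | b) = 0010111110101111

(((((c | ~b) & (a | c)) | a) & (~d | b)) | b)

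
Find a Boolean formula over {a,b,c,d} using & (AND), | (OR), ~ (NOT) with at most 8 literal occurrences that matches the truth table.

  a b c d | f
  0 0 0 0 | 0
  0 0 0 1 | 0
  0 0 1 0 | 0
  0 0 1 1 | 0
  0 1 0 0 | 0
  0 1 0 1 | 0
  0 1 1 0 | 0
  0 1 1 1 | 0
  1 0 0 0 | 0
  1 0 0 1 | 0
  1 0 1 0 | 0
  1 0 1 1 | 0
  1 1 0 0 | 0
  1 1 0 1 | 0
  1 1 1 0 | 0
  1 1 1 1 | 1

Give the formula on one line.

(((b | ~d) & (c & a)) & d)

  ~d = 1010101010101010
  (b | ~d) = 1010111110101111
  (c & a) = 0000000000110011
  ((b | ~d) & (c & a)) = 0000000000100011
  (((b | ~d) & (c & a)) & d) = 0000000000000001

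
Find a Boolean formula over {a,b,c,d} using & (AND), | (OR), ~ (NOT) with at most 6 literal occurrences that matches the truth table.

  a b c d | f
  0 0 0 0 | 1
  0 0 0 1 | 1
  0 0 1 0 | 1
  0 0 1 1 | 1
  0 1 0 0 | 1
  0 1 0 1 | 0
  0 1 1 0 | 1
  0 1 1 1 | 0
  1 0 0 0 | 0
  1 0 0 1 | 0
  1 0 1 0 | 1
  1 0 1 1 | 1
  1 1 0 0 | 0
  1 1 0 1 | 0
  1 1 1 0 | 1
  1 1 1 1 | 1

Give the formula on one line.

((c & a) | ((~d | (~b & d)) & ~a))

  (c & a) = 0000000000110011
  ~d = 1010101010101010
  ~b = 1111000011110000
  (~b & d) = 0101000001010000
  (~d | (~b & d)) = 1111101011111010
  ~a = 1111111100000000
  ((~d | (~b & d)) & ~a) = 1111101000000000
  ((c & a) | ((~d | (~b & d)) & ~a)) = 1111101000110011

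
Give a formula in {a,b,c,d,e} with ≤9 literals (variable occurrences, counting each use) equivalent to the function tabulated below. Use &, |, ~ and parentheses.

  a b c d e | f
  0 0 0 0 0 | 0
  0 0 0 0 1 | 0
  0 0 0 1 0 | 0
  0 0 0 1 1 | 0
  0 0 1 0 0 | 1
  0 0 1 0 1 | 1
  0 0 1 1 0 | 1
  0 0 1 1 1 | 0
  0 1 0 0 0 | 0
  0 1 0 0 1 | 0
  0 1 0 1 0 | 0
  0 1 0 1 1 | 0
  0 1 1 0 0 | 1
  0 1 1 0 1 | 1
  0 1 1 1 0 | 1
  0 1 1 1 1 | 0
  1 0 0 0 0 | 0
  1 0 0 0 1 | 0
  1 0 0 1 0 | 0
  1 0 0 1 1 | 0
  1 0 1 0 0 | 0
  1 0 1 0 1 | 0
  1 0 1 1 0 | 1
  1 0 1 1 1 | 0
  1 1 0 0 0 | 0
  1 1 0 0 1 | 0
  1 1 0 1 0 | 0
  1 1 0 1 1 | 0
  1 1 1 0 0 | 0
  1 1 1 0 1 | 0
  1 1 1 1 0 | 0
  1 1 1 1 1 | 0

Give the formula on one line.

((((~b & (~a | d)) | (~c | ~a)) & c) & ((c & ~e) | ~d))

  ~b = 11111111000000001111111100000000
  ~a = 11111111111111110000000000000000
  (~a | d) = 11111111111111110011001100110011
  (~b & (~a | d)) = 11111111000000000011001100000000
  ~c = 11110000111100001111000011110000
  (~c | ~a) = 11111111111111111111000011110000
  ((~b & (~a | d)) | (~c | ~a)) = 11111111111111111111001111110000
  (((~b & (~a | d)) | (~c | ~a)) & c) = 00001111000011110000001100000000
  ~e = 10101010101010101010101010101010
  (c & ~e) = 00001010000010100000101000001010
  ~d = 11001100110011001100110011001100
  ((c & ~e) | ~d) = 11001110110011101100111011001110
  ((((~b & (~a | d)) | (~c | ~a)) & c) & ((c & ~e) | ~d)) = 00001110000011100000001000000000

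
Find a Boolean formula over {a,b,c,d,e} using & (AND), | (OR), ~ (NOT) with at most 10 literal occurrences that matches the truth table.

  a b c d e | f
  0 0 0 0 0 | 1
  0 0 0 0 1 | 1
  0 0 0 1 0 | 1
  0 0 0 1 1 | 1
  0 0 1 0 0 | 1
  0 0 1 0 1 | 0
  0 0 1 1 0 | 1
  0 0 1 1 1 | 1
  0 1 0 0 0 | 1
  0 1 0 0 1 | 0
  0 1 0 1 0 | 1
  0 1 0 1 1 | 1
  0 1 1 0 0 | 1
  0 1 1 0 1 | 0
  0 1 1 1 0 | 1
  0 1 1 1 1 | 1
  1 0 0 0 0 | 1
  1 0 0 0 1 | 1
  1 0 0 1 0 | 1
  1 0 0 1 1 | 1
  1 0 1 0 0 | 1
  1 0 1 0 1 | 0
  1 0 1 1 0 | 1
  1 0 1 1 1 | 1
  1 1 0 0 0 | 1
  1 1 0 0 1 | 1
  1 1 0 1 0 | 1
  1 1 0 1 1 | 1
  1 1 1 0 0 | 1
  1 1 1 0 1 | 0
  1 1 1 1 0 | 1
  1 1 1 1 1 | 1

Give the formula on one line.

  ~b = 11111111000000001111111100000000
  ~c = 11110000111100001111000011110000
  (~b & ~c) = 11110000000000001111000000000000
  ((~b & ~c) | d) = 11110011001100111111001100110011
  ~e = 10101010101010101010101010101010
  (a | ~b) = 11111111000000001111111111111111
  (e & ~c) = 01010000010100000101000001010000
  ((a | ~b) & (e & ~c)) = 01010000000000000101000001010000
  (~e | ((a | ~b) & (e & ~c))) = 11111010101010101111101011111010
  (((~b & ~c) | d) | (~e | ((a | ~b) & (e & ~c)))) = 11111011101110111111101111111011

(((~b & ~c) | d) | (~e | ((a | ~b) & (e & ~c))))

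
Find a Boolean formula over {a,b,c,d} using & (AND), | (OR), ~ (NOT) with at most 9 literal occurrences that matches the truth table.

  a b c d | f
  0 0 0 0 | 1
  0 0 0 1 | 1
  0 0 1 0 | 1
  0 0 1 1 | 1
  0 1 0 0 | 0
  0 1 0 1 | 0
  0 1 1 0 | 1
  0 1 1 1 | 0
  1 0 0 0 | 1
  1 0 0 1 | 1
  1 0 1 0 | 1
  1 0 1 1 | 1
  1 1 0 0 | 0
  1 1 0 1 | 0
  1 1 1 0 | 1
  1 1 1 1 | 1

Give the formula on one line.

  ~b = 1111000011110000
  (~b | c) = 1111001111110011
  ~d = 1010101010101010
  (c & ~d) = 0010001000100010
  (~b | a) = 1111000011111111
  ((c & ~d) | (~b | a)) = 1111001011111111
  ((~b | c) & ((c & ~d) | (~b | a))) = 1111001011110011

((~b | c) & ((c & ~d) | (~b | a)))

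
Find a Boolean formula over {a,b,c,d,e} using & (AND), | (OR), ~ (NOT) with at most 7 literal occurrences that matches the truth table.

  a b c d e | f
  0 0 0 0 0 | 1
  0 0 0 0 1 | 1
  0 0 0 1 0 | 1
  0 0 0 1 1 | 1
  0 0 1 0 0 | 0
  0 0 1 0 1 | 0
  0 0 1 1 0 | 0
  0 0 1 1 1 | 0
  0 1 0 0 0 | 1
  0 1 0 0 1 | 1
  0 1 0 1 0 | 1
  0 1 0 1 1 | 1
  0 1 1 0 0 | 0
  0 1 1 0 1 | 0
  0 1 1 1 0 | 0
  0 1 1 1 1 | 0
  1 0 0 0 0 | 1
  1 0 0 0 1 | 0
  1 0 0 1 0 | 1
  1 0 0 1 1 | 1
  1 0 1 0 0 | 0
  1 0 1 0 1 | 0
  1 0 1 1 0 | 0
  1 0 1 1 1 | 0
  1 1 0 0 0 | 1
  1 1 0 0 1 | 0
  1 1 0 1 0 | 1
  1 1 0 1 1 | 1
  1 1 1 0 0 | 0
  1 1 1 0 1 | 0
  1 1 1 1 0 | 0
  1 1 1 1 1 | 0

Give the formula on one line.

(~c & ((~a & ~c) | (d | ~e)))

  ~c = 11110000111100001111000011110000
  ~a = 11111111111111110000000000000000
  (~a & ~c) = 11110000111100000000000000000000
  ~e = 10101010101010101010101010101010
  (d | ~e) = 10111011101110111011101110111011
  ((~a & ~c) | (d | ~e)) = 11111011111110111011101110111011
  (~c & ((~a & ~c) | (d | ~e))) = 11110000111100001011000010110000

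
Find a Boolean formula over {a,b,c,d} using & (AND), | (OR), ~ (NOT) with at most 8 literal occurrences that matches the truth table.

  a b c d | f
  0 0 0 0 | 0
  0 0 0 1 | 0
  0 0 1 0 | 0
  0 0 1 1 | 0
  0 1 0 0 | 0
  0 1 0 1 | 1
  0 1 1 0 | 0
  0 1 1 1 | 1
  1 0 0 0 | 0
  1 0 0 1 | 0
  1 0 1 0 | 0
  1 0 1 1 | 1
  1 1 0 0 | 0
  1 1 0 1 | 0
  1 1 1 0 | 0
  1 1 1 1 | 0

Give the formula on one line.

(d & ((a | (b | (a & ~d))) & (~a | (c & ~b))))

  ~d = 1010101010101010
  (a & ~d) = 0000000010101010
  (b | (a & ~d)) = 0000111110101111
  (a | (b | (a & ~d))) = 0000111111111111
  ~a = 1111111100000000
  ~b = 1111000011110000
  (c & ~b) = 0011000000110000
  (~a | (c & ~b)) = 1111111100110000
  ((a | (b | (a & ~d))) & (~a | (c & ~b))) = 0000111100110000
  (d & ((a | (b | (a & ~d))) & (~a | (c & ~b)))) = 0000010100010000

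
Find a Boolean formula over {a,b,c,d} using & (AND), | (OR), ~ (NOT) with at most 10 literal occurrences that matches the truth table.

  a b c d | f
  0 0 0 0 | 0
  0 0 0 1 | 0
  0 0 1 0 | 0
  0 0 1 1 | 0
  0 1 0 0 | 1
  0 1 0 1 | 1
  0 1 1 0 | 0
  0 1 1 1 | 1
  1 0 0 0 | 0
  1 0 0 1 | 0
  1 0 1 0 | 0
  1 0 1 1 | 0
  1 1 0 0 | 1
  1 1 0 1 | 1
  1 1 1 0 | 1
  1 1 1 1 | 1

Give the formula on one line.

  ~c = 1100110011001100
  (d & b) = 0000010100000101
  (~c | (d & b)) = 1100110111001101
  ((~c | (d & b)) | d) = 1101110111011101
  ~d = 1010101010101010
  (a & ~d) = 0000000010101010
  ((a & ~d) | d) = 0101010111111111
  (((~c | (d & b)) | d) | ((a & ~d) | d)) = 1101110111111111
  (b & (((~c | (d & b)) | d) | ((a & ~d) | d))) = 0000110100001111

(b & (((~c | (d & b)) | d) | ((a & ~d) | d)))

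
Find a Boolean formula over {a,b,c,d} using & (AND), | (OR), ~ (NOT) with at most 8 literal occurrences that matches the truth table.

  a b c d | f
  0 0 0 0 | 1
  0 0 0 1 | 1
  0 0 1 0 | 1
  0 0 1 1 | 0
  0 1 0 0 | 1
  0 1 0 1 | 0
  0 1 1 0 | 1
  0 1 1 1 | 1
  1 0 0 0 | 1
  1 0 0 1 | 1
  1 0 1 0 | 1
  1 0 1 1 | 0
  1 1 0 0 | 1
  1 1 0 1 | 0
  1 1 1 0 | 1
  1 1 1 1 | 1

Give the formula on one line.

(((~c & ~b) | (b & c)) | ~d)

  ~c = 1100110011001100
  ~b = 1111000011110000
  (~c & ~b) = 1100000011000000
  (b & c) = 0000001100000011
  ((~c & ~b) | (b & c)) = 1100001111000011
  ~d = 1010101010101010
  (((~c & ~b) | (b & c)) | ~d) = 1110101111101011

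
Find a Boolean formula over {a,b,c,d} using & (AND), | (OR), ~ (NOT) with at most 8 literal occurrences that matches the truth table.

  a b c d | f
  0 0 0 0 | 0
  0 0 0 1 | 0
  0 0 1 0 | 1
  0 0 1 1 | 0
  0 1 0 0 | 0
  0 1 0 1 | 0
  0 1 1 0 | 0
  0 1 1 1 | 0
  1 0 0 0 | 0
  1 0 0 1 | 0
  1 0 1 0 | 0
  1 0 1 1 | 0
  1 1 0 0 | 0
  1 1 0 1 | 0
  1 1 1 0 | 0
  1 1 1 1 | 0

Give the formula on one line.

(~d & ((~b & c) & (~b & ~a)))

  ~d = 1010101010101010
  ~b = 1111000011110000
  (~b & c) = 0011000000110000
  ~a = 1111111100000000
  (~b & ~a) = 1111000000000000
  ((~b & c) & (~b & ~a)) = 0011000000000000
  (~d & ((~b & c) & (~b & ~a))) = 0010000000000000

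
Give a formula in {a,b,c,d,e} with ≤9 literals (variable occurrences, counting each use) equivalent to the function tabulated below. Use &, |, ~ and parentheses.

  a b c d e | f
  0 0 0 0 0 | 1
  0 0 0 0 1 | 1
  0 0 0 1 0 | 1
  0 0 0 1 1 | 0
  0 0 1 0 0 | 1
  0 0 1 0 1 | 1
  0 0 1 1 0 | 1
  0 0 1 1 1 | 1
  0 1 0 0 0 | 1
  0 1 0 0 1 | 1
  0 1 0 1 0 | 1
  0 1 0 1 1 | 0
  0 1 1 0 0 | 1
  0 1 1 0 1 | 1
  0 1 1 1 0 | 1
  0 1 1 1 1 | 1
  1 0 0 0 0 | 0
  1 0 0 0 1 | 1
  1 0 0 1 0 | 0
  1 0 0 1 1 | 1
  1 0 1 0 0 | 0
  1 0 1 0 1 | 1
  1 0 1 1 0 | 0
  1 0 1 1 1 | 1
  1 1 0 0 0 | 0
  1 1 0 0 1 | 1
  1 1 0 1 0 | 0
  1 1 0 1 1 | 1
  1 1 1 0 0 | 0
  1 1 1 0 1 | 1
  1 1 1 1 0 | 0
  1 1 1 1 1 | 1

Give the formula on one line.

((~a | e) & (((~e | a) | ~d) | c))

  ~a = 11111111111111110000000000000000
  (~a | e) = 11111111111111110101010101010101
  ~e = 10101010101010101010101010101010
  (~e | a) = 10101010101010101111111111111111
  ~d = 11001100110011001100110011001100
  ((~e | a) | ~d) = 11101110111011101111111111111111
  (((~e | a) | ~d) | c) = 11101111111011111111111111111111
  ((~a | e) & (((~e | a) | ~d) | c)) = 11101111111011110101010101010101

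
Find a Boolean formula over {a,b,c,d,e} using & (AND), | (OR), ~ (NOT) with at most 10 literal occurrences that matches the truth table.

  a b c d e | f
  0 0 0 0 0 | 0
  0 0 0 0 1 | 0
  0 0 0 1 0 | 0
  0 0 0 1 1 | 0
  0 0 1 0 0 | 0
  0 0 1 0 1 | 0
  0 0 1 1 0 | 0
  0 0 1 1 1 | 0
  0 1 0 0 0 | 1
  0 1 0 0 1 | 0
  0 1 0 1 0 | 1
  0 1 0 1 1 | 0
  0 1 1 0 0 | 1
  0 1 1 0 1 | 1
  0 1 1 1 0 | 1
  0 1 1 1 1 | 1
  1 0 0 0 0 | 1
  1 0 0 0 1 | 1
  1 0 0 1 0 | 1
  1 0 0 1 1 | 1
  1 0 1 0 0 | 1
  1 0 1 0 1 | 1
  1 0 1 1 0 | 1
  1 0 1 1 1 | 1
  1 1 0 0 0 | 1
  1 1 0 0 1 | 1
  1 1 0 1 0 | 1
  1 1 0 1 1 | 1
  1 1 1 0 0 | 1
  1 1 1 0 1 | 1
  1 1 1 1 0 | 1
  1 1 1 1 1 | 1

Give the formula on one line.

((b & c) | ((~e | (e & a)) & (a | b)))

  (b & c) = 00000000000011110000000000001111
  ~e = 10101010101010101010101010101010
  (e & a) = 00000000000000000101010101010101
  (~e | (e & a)) = 10101010101010101111111111111111
  (a | b) = 00000000111111111111111111111111
  ((~e | (e & a)) & (a | b)) = 00000000101010101111111111111111
  ((b & c) | ((~e | (e & a)) & (a | b))) = 00000000101011111111111111111111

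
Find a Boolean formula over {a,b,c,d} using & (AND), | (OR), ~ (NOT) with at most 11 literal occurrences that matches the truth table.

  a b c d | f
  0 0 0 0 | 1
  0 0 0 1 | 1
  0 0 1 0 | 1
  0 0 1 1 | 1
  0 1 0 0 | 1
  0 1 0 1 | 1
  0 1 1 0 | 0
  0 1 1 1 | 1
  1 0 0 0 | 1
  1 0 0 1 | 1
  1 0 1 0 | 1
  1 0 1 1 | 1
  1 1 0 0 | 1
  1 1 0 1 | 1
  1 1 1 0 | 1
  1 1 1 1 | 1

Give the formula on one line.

((d | ~c) | (((b & (c & a)) | (~b | d)) & c))

  ~c = 1100110011001100
  (d | ~c) = 1101110111011101
  (c & a) = 0000000000110011
  (b & (c & a)) = 0000000000000011
  ~b = 1111000011110000
  (~b | d) = 1111010111110101
  ((b & (c & a)) | (~b | d)) = 1111010111110111
  (((b & (c & a)) | (~b | d)) & c) = 0011000100110011
  ((d | ~c) | (((b & (c & a)) | (~b | d)) & c)) = 1111110111111111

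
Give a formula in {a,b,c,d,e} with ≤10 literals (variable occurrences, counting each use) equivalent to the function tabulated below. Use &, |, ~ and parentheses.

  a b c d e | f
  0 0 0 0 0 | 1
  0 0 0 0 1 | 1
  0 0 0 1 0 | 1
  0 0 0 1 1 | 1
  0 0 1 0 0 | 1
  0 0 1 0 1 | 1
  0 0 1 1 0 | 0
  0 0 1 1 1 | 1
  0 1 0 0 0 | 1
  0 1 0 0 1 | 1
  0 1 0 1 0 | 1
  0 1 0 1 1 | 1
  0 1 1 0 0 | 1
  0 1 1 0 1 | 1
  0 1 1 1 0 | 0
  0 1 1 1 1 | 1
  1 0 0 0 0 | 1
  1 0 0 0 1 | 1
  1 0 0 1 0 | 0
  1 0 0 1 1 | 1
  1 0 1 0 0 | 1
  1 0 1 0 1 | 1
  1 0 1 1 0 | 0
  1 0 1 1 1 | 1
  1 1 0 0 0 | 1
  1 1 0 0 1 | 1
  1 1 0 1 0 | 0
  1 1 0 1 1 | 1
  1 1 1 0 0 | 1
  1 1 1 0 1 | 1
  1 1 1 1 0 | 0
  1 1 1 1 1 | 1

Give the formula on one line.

  ~d = 11001100110011001100110011001100
  (e | ~d) = 11011101110111011101110111011101
  (e | d) = 01110111011101110111011101110111
  ~c = 11110000111100001111000011110000
  ~a = 11111111111111110000000000000000
  (~c & ~a) = 11110000111100000000000000000000
  ((e | d) & (~c & ~a)) = 01110000011100000000000000000000
  (~d | ((e | d) & (~c & ~a))) = 11111100111111001100110011001100
  ((e | ~d) | (~d | ((e | d) & (~c & ~a)))) = 11111101111111011101110111011101

((e | ~d) | (~d | ((e | d) & (~c & ~a))))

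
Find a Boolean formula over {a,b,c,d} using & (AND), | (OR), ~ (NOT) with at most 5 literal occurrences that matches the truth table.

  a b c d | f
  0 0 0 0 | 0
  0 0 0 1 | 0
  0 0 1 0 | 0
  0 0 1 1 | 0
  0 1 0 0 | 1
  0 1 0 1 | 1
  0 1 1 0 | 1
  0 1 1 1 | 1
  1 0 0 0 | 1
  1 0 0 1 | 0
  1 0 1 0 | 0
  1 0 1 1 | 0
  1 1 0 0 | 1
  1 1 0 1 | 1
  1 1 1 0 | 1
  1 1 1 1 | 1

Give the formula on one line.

(((a & ~d) & (~c | ~a)) | b)

  ~d = 1010101010101010
  (a & ~d) = 0000000010101010
  ~c = 1100110011001100
  ~a = 1111111100000000
  (~c | ~a) = 1111111111001100
  ((a & ~d) & (~c | ~a)) = 0000000010001000
  (((a & ~d) & (~c | ~a)) | b) = 0000111110001111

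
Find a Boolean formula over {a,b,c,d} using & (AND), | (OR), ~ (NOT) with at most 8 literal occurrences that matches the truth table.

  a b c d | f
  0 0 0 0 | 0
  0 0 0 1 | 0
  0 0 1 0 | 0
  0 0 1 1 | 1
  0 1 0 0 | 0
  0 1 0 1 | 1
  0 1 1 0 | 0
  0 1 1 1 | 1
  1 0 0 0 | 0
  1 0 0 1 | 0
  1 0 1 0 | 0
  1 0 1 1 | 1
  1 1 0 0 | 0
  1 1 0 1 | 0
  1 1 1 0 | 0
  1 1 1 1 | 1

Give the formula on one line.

((c & d) | ((b & ~a) & d))

  (c & d) = 0001000100010001
  ~a = 1111111100000000
  (b & ~a) = 0000111100000000
  ((b & ~a) & d) = 0000010100000000
  ((c & d) | ((b & ~a) & d)) = 0001010100010001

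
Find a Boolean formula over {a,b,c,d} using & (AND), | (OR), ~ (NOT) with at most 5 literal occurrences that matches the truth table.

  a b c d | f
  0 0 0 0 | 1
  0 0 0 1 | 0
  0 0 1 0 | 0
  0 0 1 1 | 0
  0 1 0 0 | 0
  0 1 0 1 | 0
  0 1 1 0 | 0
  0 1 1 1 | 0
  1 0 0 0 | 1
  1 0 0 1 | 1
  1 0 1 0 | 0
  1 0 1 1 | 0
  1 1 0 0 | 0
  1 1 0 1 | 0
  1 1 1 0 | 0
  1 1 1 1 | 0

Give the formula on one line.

((~b & (a | ~d)) & ~c)

  ~b = 1111000011110000
  ~d = 1010101010101010
  (a | ~d) = 1010101011111111
  (~b & (a | ~d)) = 1010000011110000
  ~c = 1100110011001100
  ((~b & (a | ~d)) & ~c) = 1000000011000000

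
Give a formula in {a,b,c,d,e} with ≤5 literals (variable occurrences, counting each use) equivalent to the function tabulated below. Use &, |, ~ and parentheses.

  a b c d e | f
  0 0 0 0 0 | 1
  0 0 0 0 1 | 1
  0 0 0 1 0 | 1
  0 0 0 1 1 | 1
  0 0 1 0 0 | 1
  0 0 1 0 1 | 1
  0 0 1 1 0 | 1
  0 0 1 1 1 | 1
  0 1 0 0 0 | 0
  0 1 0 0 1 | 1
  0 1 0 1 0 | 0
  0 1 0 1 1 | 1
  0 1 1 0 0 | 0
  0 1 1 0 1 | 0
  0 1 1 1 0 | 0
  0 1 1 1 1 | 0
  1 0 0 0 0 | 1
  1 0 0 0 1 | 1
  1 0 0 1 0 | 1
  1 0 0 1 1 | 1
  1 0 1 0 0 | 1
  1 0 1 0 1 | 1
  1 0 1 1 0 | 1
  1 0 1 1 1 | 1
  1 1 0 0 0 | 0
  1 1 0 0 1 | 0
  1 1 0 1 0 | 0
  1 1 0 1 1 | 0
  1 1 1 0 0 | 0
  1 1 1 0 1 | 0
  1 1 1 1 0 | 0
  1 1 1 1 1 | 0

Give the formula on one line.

  ~b = 11111111000000001111111100000000
  ~c = 11110000111100001111000011110000
  ~a = 11111111111111110000000000000000
  (e & ~a) = 01010101010101010000000000000000
  (~c & (e & ~a)) = 01010000010100000000000000000000
  (~b | (~c & (e & ~a))) = 11111111010100001111111100000000

(~b | (~c & (e & ~a)))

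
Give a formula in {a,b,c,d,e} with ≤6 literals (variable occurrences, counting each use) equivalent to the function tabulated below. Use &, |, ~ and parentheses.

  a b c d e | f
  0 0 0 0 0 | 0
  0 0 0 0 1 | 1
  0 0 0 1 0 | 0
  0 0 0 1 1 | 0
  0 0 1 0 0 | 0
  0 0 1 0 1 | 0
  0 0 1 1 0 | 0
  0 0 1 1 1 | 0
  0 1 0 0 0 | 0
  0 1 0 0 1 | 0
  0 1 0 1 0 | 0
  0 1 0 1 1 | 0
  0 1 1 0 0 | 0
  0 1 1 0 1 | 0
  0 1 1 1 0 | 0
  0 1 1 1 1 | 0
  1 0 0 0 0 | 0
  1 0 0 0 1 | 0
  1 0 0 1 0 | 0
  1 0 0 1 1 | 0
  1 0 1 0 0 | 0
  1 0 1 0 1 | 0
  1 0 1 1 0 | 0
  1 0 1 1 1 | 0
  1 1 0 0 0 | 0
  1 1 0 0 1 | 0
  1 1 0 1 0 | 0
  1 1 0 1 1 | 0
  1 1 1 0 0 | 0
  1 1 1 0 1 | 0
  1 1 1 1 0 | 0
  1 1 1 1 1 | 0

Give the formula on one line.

(~b & ((~c & e) & (e & (~a & ~d))))

  ~b = 11111111000000001111111100000000
  ~c = 11110000111100001111000011110000
  (~c & e) = 01010000010100000101000001010000
  ~a = 11111111111111110000000000000000
  ~d = 11001100110011001100110011001100
  (~a & ~d) = 11001100110011000000000000000000
  (e & (~a & ~d)) = 01000100010001000000000000000000
  ((~c & e) & (e & (~a & ~d))) = 01000000010000000000000000000000
  (~b & ((~c & e) & (e & (~a & ~d)))) = 01000000000000000000000000000000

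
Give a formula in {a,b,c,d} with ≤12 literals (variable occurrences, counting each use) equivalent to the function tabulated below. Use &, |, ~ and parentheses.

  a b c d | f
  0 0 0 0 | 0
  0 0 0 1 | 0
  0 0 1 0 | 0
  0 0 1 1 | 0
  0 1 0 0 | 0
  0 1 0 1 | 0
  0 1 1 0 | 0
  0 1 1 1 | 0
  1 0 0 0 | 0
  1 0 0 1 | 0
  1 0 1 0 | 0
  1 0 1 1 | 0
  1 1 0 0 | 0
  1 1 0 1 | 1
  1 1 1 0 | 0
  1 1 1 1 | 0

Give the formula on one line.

((~c & (b | (~b & ((~a & ~d) | d)))) & (a & (d & b)))

  ~c = 1100110011001100
  ~b = 1111000011110000
  ~a = 1111111100000000
  ~d = 1010101010101010
  (~a & ~d) = 1010101000000000
  ((~a & ~d) | d) = 1111111101010101
  (~b & ((~a & ~d) | d)) = 1111000001010000
  (b | (~b & ((~a & ~d) | d))) = 1111111101011111
  (~c & (b | (~b & ((~a & ~d) | d)))) = 1100110001001100
  (d & b) = 0000010100000101
  (a & (d & b)) = 0000000000000101
  ((~c & (b | (~b & ((~a & ~d) | d)))) & (a & (d & b))) = 0000000000000100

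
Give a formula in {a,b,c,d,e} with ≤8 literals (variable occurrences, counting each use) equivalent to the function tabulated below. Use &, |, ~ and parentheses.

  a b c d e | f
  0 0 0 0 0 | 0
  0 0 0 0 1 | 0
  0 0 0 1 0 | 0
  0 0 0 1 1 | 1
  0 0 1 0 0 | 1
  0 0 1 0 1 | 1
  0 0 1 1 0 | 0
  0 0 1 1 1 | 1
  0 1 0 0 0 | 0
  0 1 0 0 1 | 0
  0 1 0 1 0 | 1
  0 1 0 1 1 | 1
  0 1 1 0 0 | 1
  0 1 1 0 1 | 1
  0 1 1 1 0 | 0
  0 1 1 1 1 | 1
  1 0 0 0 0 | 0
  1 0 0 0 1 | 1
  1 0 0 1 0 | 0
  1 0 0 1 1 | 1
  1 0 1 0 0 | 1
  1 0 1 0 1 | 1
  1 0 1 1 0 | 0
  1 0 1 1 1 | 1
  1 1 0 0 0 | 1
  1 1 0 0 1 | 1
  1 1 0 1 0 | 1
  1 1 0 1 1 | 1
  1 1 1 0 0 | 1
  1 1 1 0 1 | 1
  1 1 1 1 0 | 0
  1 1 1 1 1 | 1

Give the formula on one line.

  ~c = 11110000111100001111000011110000
  (b | c) = 00001111111111110000111111111111
  (~c & (b | c)) = 00000000111100000000000011110000
  (e | (~c & (b | c))) = 01010101111101010101010111110101
  (a | d) = 00110011001100111111111111111111
  ((e | (~c & (b | c))) & (a | d)) = 00010001001100010101010111110101
  ~d = 11001100110011001100110011001100
  (~d & c) = 00001100000011000000110000001100
  (((e | (~c & (b | c))) & (a | d)) | (~d & c)) = 00011101001111010101110111111101

(((e | (~c & (b | c))) & (a | d)) | (~d & c))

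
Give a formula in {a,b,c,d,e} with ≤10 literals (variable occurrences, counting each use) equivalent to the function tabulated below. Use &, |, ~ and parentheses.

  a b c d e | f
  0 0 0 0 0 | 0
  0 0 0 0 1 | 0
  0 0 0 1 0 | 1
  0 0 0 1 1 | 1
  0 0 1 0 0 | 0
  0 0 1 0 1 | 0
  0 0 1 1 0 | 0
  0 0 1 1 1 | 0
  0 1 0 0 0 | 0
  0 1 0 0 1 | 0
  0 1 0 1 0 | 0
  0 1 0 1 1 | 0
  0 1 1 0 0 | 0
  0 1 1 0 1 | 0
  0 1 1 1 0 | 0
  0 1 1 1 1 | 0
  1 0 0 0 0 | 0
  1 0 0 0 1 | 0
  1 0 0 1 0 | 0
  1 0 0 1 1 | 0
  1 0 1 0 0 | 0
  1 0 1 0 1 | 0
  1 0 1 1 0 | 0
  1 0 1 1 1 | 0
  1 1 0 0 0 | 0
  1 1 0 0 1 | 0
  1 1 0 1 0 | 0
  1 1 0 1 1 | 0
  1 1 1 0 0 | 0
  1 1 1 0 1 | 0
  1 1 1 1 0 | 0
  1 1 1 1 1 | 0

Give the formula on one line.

(~b & ((e | ~b) & ((d & (~c | b)) & ~a)))

  ~b = 11111111000000001111111100000000
  (e | ~b) = 11111111010101011111111101010101
  ~c = 11110000111100001111000011110000
  (~c | b) = 11110000111111111111000011111111
  (d & (~c | b)) = 00110000001100110011000000110011
  ~a = 11111111111111110000000000000000
  ((d & (~c | b)) & ~a) = 00110000001100110000000000000000
  ((e | ~b) & ((d & (~c | b)) & ~a)) = 00110000000100010000000000000000
  (~b & ((e | ~b) & ((d & (~c | b)) & ~a))) = 00110000000000000000000000000000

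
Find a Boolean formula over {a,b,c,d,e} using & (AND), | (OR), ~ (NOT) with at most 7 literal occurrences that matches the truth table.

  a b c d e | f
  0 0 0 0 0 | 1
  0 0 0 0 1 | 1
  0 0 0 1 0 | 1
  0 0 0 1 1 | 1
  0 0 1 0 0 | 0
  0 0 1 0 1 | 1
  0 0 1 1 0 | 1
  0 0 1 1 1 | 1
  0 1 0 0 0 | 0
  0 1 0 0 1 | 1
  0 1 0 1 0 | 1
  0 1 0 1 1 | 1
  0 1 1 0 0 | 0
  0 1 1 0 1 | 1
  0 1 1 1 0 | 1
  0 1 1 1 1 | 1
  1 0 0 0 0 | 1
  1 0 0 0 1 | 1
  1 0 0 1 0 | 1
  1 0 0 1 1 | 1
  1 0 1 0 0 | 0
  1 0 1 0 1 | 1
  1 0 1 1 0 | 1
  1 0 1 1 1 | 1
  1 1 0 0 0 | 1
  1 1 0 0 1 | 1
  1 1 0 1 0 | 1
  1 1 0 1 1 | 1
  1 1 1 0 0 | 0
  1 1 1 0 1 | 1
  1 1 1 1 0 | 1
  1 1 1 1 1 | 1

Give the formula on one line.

  ~c = 11110000111100001111000011110000
  ~d = 11001100110011001100110011001100
  (~c & ~d) = 11000000110000001100000011000000
  ~b = 11111111000000001111111100000000
  (a | ~b) = 11111111000000001111111111111111
  ((~c & ~d) & (a | ~b)) = 11000000000000001100000011000000
  (d | e) = 01110111011101110111011101110111
  (((~c & ~d) & (a | ~b)) | (d | e)) = 11110111011101111111011111110111

(((~c & ~d) & (a | ~b)) | (d | e))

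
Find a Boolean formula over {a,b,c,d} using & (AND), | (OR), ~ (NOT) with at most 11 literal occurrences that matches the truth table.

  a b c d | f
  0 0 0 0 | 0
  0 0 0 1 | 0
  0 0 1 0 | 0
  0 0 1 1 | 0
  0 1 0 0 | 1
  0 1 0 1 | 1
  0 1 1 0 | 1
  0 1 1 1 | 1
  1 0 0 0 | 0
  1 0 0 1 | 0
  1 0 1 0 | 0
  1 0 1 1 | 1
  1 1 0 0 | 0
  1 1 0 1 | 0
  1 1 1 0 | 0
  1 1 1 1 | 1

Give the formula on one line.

  ~b = 1111000011110000
  ~a = 1111111100000000
  (~b & ~a) = 1111000000000000
  (c | (~b & ~a)) = 1111001100110011
  ~c = 1100110011001100
  (b & ~c) = 0000110000001100
  ((b & ~c) | d) = 0101110101011101
  ((c | (~b & ~a)) & ((b & ~c) | d)) = 0101000100010001
  (a & ((c | (~b & ~a)) & ((b & ~c) | d))) = 0000000000010001
  (~a & b) = 0000111100000000
  ((a & ((c | (~b & ~a)) & ((b & ~c) | d))) | (~a & b)) = 0000111100010001

((a & ((c | (~b & ~a)) & ((b & ~c) | d))) | (~a & b))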